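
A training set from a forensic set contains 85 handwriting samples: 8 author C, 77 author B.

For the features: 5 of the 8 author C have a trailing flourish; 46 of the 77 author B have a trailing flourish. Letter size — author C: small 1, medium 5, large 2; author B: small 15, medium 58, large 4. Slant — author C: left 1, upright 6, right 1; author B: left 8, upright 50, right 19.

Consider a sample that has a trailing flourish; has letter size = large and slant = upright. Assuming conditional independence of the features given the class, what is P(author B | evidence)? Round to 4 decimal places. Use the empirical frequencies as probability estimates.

author C: (8/85) × (5/8) × (2/8) × (6/8) ≈ 0.0110294
author B: (77/85) × (46/77) × (4/77) × (50/77) ≈ 0.0182552
P(author B | x) = 0.0182552 / 0.0292846 ≈ 0.6234

0.6234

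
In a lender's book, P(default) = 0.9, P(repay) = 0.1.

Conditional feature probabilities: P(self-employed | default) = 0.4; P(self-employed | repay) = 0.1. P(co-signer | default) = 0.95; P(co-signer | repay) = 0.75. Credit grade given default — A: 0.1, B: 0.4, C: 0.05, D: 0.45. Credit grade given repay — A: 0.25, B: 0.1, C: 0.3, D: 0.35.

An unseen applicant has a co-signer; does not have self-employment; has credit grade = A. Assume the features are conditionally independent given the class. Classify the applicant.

default: 0.9 × (1−0.4) × 0.95 × 0.1 = 0.0513
repay: 0.1 × (1−0.1) × 0.75 × 0.25 = 0.016875
Highest score → default.

default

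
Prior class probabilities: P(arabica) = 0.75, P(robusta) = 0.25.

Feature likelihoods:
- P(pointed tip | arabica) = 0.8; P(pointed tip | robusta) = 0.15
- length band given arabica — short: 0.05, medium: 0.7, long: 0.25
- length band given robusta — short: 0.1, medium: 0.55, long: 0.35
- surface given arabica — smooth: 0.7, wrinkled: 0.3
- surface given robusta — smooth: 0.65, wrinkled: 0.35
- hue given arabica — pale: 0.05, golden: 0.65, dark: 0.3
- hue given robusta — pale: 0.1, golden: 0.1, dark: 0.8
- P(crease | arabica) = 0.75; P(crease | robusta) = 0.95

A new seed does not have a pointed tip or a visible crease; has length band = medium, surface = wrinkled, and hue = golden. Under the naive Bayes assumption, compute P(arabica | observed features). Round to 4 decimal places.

arabica: 0.75 × (1−0.8) × 0.7 × 0.3 × 0.65 × (1−0.75) = 0.00511875
robusta: 0.25 × (1−0.15) × 0.55 × 0.35 × 0.1 × (1−0.95) = 0.00020453125
P(arabica | x) = 0.00511875 / 0.00532328125 ≈ 0.9616

0.9616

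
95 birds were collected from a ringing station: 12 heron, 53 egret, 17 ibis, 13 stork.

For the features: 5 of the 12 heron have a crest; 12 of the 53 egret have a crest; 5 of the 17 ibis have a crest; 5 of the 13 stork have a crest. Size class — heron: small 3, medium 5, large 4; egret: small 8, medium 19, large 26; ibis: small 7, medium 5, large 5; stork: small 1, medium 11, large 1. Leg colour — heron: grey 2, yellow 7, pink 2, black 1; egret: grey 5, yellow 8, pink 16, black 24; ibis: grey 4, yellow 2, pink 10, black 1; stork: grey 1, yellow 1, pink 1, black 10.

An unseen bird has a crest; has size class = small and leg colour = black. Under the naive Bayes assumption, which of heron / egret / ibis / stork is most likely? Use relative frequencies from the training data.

egret

heron: (12/95) × (5/12) × (3/12) × (1/12) ≈ 0.00109649
egret: (53/95) × (12/53) × (8/53) × (24/53) ≈ 0.0086339
ibis: (17/95) × (5/17) × (7/17) × (1/17) ≈ 0.00127481
stork: (13/95) × (5/13) × (1/13) × (10/13) ≈ 0.00311429
Highest score → egret.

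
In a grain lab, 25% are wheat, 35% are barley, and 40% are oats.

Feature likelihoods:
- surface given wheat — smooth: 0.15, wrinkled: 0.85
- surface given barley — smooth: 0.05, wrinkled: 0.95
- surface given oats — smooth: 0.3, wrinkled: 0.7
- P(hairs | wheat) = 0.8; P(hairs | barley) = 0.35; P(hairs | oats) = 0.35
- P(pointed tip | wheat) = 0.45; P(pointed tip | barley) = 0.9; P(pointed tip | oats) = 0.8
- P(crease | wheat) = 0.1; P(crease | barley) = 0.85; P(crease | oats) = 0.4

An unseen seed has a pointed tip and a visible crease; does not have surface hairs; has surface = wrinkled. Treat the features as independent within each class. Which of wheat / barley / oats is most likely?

barley

wheat: 0.25 × 0.85 × (1−0.8) × 0.45 × 0.1 = 0.0019125
barley: 0.35 × 0.95 × (1−0.35) × 0.9 × 0.85 = 0.165335625
oats: 0.4 × 0.7 × (1−0.35) × 0.8 × 0.4 = 0.05824
Highest score → barley.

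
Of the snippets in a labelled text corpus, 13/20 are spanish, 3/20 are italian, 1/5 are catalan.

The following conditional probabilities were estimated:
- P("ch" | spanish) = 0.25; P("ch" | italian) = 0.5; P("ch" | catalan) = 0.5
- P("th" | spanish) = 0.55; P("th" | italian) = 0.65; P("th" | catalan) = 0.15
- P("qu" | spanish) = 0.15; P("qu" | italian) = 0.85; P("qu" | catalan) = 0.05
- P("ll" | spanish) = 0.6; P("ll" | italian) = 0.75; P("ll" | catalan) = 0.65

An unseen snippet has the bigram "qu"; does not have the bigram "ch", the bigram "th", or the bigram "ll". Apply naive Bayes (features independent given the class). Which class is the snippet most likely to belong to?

spanish

spanish: 0.65 × (1−0.25) × (1−0.55) × 0.15 × (1−0.6) = 0.0131625
italian: 0.15 × (1−0.5) × (1−0.65) × 0.85 × (1−0.75) = 0.005578125
catalan: 0.2 × (1−0.5) × (1−0.15) × 0.05 × (1−0.65) = 0.0014875
Highest score → spanish.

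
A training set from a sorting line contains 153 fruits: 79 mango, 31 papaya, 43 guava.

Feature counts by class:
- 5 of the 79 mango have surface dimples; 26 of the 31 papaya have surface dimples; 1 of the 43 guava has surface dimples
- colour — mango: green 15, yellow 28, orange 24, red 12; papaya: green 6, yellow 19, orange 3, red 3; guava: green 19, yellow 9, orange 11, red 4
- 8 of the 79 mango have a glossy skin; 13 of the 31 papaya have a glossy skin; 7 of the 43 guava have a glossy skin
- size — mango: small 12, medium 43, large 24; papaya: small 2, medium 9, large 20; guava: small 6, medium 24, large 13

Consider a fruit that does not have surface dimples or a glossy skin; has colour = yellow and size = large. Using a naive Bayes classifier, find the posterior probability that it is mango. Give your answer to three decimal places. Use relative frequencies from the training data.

mango: (79/153) × (74/79) × (28/79) × (71/79) × (24/79) ≈ 0.0468044
papaya: (31/153) × (5/31) × (19/31) × (18/31) × (20/31) ≈ 0.00750325
guava: (43/153) × (42/43) × (9/43) × (36/43) × (13/43) ≈ 0.0145426
P(mango | x) = 0.0468044 / 0.06885025 ≈ 0.680

0.680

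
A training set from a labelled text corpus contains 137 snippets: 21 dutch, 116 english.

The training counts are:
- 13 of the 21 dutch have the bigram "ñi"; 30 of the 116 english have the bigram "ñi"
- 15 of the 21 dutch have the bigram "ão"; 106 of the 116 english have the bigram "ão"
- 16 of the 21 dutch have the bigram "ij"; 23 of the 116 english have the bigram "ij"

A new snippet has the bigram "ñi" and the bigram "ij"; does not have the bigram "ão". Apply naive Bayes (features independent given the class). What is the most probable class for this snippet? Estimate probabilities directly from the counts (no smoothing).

dutch: (21/137) × (13/21) × (6/21) × (16/21) ≈ 0.0206564
english: (116/137) × (30/116) × (10/116) × (23/116) ≈ 0.00374294
Highest score → dutch.

dutch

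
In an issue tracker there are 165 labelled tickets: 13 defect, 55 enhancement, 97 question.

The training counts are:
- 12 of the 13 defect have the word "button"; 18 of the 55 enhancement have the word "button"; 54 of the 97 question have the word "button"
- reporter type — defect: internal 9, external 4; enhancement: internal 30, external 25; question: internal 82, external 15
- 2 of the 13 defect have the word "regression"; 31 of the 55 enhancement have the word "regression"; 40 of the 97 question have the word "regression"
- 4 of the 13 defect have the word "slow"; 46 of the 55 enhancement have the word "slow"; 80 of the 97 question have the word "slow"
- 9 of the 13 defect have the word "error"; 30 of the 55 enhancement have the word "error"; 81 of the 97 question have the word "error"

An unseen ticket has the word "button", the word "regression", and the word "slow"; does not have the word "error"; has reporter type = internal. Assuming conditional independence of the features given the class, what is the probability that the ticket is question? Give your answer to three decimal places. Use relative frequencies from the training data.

defect: (13/165) × (12/13) × (9/13) × (2/13) × (4/13) × (4/13) ≈ 0.000733359
enhancement: (55/165) × (18/55) × (30/55) × (31/55) × (46/55) × (25/55) ≈ 0.0127502
question: (97/165) × (54/97) × (82/97) × (40/97) × (80/97) × (16/97) ≈ 0.0155205
P(question | x) = 0.0155205 / 0.029004059 ≈ 0.535

0.535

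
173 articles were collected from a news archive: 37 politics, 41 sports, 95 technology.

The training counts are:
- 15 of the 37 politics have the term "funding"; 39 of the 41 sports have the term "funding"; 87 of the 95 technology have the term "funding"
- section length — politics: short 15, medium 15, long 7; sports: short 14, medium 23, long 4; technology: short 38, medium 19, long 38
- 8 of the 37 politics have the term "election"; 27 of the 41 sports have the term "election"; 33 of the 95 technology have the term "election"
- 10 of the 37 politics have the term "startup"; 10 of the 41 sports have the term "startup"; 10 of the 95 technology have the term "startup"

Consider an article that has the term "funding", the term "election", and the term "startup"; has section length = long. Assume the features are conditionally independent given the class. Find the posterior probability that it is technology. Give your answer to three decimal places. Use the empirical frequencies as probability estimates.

0.621

politics: (37/173) × (15/37) × (7/37) × (8/37) × (10/37) ≈ 0.000958579
sports: (41/173) × (39/41) × (4/41) × (27/41) × (10/41) ≈ 0.00353257
technology: (95/173) × (87/95) × (38/95) × (33/95) × (10/95) ≈ 0.00735529
P(technology | x) = 0.00735529 / 0.011846439 ≈ 0.621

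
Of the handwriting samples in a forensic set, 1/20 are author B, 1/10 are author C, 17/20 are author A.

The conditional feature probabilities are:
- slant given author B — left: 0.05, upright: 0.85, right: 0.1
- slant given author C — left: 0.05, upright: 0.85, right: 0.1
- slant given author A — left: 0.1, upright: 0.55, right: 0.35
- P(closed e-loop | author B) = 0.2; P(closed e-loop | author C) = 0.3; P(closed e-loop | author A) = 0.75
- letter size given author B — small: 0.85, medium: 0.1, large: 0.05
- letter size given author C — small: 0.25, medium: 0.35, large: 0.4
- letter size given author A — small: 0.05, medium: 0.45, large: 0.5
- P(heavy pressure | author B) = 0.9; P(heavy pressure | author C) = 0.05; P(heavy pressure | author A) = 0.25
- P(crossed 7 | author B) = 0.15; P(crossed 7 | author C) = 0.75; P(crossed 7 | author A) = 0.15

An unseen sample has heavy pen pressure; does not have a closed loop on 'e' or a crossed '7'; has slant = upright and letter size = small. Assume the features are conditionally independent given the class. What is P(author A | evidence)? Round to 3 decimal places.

author B: 0.05 × 0.85 × (1−0.2) × 0.85 × 0.9 × (1−0.15) = 0.0221085
author C: 0.1 × 0.85 × (1−0.3) × 0.25 × 0.05 × (1−0.75) = 0.0001859375
author A: 0.85 × 0.55 × (1−0.75) × 0.05 × 0.25 × (1−0.15) = 0.001241796875
P(author A | x) = 0.001241796875 / 0.023536234375 ≈ 0.053

0.053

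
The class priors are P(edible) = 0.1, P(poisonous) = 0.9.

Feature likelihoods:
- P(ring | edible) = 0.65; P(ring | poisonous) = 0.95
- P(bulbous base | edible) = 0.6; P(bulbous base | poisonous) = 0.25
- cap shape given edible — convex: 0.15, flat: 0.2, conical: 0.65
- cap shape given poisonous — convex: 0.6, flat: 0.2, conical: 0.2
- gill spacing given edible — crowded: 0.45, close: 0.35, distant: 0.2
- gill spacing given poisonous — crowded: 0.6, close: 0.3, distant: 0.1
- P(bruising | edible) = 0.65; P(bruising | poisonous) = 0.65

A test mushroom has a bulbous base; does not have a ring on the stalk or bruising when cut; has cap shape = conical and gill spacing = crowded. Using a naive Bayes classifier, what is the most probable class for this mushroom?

edible

edible: 0.1 × (1−0.65) × 0.6 × 0.65 × 0.45 × (1−0.65) = 0.002149875
poisonous: 0.9 × (1−0.95) × 0.25 × 0.2 × 0.6 × (1−0.65) = 0.0004725
Highest score → edible.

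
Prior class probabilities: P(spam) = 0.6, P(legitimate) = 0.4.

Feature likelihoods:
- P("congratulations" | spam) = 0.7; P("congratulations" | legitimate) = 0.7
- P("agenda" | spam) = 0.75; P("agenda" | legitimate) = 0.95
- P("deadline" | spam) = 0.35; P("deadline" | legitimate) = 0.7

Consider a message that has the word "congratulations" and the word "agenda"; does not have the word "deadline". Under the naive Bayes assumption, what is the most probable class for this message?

spam

spam: 0.6 × 0.7 × 0.75 × (1−0.35) = 0.20475
legitimate: 0.4 × 0.7 × 0.95 × (1−0.7) = 0.0798
Highest score → spam.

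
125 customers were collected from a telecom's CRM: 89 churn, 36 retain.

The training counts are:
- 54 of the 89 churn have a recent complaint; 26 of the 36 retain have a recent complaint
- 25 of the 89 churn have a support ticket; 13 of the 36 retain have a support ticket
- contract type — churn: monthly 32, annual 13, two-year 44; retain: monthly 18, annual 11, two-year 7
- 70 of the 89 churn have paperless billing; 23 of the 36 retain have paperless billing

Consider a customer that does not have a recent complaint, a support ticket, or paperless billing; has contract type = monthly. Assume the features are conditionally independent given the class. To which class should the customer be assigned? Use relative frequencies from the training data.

churn: (89/125) × (35/89) × (64/89) × (32/89) × (19/89) ≈ 0.0154551
retain: (36/125) × (10/36) × (23/36) × (18/36) × (13/36) ≈ 0.0092284
Highest score → churn.

churn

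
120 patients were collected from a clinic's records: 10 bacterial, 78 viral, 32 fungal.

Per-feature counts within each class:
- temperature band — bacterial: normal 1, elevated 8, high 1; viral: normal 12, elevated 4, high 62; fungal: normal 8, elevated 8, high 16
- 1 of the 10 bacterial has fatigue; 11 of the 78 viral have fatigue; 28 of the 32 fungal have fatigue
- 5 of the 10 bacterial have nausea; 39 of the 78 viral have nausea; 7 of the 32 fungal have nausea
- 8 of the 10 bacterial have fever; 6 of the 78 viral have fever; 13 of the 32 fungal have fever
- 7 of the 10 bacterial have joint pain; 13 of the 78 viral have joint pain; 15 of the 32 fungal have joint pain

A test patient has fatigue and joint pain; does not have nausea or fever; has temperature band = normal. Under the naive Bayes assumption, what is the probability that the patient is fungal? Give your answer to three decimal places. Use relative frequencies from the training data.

0.917

bacterial: (10/120) × (1/10) × (1/10) × (5/10) × (2/10) × (7/10) ≈ 0.0000583333
viral: (78/120) × (12/78) × (11/78) × (39/78) × (72/78) × (13/78) ≈ 0.00108481
fungal: (32/120) × (8/32) × (28/32) × (25/32) × (19/32) × (15/32) = 0.012683868408203125
P(fungal | x) = 0.012683868408203125 / 0.013827011708203125 ≈ 0.917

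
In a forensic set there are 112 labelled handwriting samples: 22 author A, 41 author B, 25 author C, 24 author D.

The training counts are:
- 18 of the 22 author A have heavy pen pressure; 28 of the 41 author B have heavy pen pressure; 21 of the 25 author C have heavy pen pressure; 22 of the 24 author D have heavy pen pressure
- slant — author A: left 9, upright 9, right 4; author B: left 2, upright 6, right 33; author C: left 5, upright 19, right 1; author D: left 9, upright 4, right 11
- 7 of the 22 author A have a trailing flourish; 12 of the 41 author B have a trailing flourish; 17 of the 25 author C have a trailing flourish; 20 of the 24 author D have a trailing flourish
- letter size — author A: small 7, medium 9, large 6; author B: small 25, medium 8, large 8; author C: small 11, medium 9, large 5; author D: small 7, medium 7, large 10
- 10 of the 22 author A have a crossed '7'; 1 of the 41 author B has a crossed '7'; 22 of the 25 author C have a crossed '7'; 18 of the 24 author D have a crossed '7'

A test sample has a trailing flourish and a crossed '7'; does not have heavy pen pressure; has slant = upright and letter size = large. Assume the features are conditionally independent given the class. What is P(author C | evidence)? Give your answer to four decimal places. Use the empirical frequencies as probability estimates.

0.7026

author A: (22/112) × (4/22) × (9/22) × (7/22) × (6/22) × (10/22) ≈ 0.000576293
author B: (41/112) × (13/41) × (6/41) × (12/41) × (8/41) × (1/41) ≈ 0.0000236599
author C: (25/112) × (4/25) × (19/25) × (17/25) × (5/25) × (22/25) ≈ 0.00324846
author D: (24/112) × (2/24) × (4/24) × (20/24) × (10/24) × (18/24) ≈ 0.00077505
P(author C | x) = 0.00324846 / 0.0046234629 ≈ 0.7026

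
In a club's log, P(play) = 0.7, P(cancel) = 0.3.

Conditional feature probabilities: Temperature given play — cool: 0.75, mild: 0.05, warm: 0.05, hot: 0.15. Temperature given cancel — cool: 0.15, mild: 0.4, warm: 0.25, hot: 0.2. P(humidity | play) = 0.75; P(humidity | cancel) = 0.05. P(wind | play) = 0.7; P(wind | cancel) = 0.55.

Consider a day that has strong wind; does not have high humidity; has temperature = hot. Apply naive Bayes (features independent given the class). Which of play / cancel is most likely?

cancel

play: 0.7 × 0.15 × (1−0.75) × 0.7 = 0.018375
cancel: 0.3 × 0.2 × (1−0.05) × 0.55 = 0.03135
Highest score → cancel.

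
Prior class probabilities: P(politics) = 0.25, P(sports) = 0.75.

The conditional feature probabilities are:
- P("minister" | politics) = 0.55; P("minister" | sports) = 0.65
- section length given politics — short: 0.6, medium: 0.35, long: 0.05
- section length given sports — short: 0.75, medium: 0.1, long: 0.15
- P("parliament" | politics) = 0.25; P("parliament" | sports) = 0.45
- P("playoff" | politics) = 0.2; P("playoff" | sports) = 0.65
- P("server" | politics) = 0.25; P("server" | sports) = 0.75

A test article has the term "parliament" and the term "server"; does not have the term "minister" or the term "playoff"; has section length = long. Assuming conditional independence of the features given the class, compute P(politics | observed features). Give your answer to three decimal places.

0.057

politics: 0.25 × (1−0.55) × 0.05 × 0.25 × (1−0.2) × 0.25 = 0.00028125
sports: 0.75 × (1−0.65) × 0.15 × 0.45 × (1−0.65) × 0.75 = 0.004651171875
P(politics | x) = 0.00028125 / 0.004932421875 ≈ 0.057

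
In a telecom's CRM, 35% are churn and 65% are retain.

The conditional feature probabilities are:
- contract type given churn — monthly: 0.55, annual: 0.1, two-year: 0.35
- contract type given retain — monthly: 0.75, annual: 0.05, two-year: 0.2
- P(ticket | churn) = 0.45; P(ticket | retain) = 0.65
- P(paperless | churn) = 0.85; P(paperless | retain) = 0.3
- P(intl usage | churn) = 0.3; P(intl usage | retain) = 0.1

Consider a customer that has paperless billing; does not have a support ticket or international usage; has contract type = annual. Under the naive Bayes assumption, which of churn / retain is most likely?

churn: 0.35 × 0.1 × (1−0.45) × 0.85 × (1−0.3) = 0.01145375
retain: 0.65 × 0.05 × (1−0.65) × 0.3 × (1−0.1) = 0.00307125
Highest score → churn.

churn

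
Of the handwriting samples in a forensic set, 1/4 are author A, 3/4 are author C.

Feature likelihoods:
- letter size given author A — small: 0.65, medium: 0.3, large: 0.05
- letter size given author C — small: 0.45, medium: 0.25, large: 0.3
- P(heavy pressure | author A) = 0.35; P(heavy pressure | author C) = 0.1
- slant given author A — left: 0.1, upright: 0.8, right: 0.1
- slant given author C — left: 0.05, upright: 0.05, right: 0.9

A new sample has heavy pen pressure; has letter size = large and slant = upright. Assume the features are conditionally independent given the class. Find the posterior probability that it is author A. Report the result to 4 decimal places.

author A: 0.25 × 0.05 × 0.35 × 0.8 = 0.0035
author C: 0.75 × 0.3 × 0.1 × 0.05 = 0.001125
P(author A | x) = 0.0035 / 0.004625 ≈ 0.7568

0.7568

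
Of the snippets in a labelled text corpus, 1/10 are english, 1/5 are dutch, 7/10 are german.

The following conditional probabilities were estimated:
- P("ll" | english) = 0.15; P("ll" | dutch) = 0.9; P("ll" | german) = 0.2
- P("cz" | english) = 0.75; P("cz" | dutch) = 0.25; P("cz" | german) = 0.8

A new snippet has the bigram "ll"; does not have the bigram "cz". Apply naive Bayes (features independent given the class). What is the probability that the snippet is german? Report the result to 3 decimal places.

english: 0.1 × 0.15 × (1−0.75) = 0.00375
dutch: 0.2 × 0.9 × (1−0.25) = 0.135
german: 0.7 × 0.2 × (1−0.8) = 0.028
P(german | x) = 0.028 / 0.16675 ≈ 0.168

0.168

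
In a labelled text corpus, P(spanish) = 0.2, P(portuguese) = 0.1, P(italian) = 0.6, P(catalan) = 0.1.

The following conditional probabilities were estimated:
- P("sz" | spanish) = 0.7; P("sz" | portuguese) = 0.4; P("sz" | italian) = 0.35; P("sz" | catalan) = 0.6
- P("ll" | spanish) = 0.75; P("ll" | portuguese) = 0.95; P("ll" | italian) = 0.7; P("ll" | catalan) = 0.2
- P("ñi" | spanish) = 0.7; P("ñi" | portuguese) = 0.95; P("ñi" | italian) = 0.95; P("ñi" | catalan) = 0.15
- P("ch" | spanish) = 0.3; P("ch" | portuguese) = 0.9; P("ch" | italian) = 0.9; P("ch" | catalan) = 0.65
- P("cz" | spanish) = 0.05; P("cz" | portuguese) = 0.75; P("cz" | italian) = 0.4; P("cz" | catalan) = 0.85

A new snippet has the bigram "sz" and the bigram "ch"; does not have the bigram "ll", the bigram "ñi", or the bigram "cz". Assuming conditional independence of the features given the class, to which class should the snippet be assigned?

catalan

spanish: 0.2 × 0.7 × (1−0.75) × (1−0.7) × 0.3 × (1−0.05) = 0.0029925
portuguese: 0.1 × 0.4 × (1−0.95) × (1−0.95) × 0.9 × (1−0.75) = 0.0000225
italian: 0.6 × 0.35 × (1−0.7) × (1−0.95) × 0.9 × (1−0.4) = 0.001701
catalan: 0.1 × 0.6 × (1−0.2) × (1−0.15) × 0.65 × (1−0.85) = 0.003978
Highest score → catalan.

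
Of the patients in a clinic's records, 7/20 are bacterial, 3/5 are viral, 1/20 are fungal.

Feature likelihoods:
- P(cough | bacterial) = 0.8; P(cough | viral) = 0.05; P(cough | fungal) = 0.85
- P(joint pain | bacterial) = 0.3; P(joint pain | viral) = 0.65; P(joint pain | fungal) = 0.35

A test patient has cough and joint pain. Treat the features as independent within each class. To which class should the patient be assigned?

bacterial: 0.35 × 0.8 × 0.3 = 0.084
viral: 0.6 × 0.05 × 0.65 = 0.0195
fungal: 0.05 × 0.85 × 0.35 = 0.014875
Highest score → bacterial.

bacterial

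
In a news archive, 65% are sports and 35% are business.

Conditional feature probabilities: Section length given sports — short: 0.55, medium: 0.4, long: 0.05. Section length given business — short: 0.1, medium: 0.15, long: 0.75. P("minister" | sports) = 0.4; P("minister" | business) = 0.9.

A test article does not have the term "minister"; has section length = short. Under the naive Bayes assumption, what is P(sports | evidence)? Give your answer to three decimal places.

0.984

sports: 0.65 × 0.55 × (1−0.4) = 0.2145
business: 0.35 × 0.1 × (1−0.9) = 0.0035
P(sports | x) = 0.2145 / 0.218 ≈ 0.984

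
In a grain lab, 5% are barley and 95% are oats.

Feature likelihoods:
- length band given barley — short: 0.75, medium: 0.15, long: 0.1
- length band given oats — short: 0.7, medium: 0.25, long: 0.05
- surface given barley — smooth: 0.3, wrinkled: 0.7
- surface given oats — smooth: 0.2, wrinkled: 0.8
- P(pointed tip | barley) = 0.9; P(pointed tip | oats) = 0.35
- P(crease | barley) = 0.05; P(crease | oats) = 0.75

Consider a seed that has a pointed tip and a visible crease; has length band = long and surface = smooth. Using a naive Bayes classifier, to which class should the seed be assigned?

oats

barley: 0.05 × 0.1 × 0.3 × 0.9 × 0.05 = 0.0000675
oats: 0.95 × 0.05 × 0.2 × 0.35 × 0.75 = 0.00249375
Highest score → oats.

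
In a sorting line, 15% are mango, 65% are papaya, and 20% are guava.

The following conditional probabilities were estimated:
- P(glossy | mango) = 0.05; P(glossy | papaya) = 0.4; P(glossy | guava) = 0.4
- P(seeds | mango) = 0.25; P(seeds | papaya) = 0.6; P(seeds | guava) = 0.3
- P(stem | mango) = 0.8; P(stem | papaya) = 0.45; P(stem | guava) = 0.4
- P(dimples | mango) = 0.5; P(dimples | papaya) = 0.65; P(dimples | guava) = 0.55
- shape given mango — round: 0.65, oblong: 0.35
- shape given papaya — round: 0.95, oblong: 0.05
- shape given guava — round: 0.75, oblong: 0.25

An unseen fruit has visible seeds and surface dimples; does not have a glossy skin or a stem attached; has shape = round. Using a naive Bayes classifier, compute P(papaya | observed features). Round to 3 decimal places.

0.876

mango: 0.15 × (1−0.05) × 0.25 × (1−0.8) × 0.5 × 0.65 = 0.002315625
papaya: 0.65 × (1−0.4) × 0.6 × (1−0.45) × 0.65 × 0.95 = 0.07947225
guava: 0.2 × (1−0.4) × 0.3 × (1−0.4) × 0.55 × 0.75 = 0.00891
P(papaya | x) = 0.07947225 / 0.090697875 ≈ 0.876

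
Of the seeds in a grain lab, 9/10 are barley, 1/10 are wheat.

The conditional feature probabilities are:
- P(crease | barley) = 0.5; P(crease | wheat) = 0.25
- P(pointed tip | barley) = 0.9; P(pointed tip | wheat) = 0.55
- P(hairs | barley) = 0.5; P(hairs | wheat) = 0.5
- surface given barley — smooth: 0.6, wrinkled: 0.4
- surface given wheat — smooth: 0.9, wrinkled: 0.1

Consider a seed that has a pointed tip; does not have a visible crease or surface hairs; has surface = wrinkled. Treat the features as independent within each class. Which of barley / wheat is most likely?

barley: 0.9 × (1−0.5) × 0.9 × (1−0.5) × 0.4 = 0.081
wheat: 0.1 × (1−0.25) × 0.55 × (1−0.5) × 0.1 = 0.0020625
Highest score → barley.

barley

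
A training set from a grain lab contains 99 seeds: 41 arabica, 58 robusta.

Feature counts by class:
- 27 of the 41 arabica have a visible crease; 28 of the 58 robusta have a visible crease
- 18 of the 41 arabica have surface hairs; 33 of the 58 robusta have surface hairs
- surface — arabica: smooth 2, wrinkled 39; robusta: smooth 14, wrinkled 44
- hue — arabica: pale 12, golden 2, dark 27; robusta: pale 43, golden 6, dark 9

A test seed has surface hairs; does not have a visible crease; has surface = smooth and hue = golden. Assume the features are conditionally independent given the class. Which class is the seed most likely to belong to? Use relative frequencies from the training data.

arabica: (41/99) × (14/41) × (18/41) × (2/41) × (2/41) ≈ 0.000147732
robusta: (58/99) × (30/58) × (33/58) × (14/58) × (6/58) ≈ 0.00430522
Highest score → robusta.

robusta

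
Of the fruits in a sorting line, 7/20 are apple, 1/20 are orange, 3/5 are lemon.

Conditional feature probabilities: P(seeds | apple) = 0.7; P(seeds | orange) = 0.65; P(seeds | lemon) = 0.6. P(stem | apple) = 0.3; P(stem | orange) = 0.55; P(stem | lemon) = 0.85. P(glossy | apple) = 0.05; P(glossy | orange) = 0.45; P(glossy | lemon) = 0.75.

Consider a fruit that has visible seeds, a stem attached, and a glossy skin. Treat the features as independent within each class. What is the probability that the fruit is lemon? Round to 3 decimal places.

0.951

apple: 0.35 × 0.7 × 0.3 × 0.05 = 0.003675
orange: 0.05 × 0.65 × 0.55 × 0.45 = 0.00804375
lemon: 0.6 × 0.6 × 0.85 × 0.75 = 0.2295
P(lemon | x) = 0.2295 / 0.24121875 ≈ 0.951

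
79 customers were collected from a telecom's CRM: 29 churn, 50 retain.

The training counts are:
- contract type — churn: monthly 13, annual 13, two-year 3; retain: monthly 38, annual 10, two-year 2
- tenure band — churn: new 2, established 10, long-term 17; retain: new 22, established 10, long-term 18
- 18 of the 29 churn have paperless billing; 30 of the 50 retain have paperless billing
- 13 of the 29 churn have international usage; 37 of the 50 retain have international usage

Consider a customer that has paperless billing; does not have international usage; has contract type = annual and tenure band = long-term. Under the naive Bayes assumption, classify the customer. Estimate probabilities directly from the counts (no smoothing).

churn: (29/79) × (13/29) × (17/29) × (18/29) × (16/29) ≈ 0.0330342
retain: (50/79) × (10/50) × (18/50) × (30/50) × (13/50) ≈ 0.00710886
Highest score → churn.

churn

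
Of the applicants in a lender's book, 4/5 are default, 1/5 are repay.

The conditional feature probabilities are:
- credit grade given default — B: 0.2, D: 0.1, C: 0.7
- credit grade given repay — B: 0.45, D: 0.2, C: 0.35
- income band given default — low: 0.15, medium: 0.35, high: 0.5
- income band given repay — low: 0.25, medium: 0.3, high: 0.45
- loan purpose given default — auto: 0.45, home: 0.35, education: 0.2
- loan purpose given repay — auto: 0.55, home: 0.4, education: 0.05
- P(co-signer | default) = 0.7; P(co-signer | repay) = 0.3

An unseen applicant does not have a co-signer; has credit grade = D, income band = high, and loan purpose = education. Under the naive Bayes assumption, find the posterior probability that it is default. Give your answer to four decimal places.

default: 0.8 × 0.1 × 0.5 × 0.2 × (1−0.7) = 0.0024
repay: 0.2 × 0.2 × 0.45 × 0.05 × (1−0.3) = 0.00063
P(default | x) = 0.0024 / 0.00303 ≈ 0.7921

0.7921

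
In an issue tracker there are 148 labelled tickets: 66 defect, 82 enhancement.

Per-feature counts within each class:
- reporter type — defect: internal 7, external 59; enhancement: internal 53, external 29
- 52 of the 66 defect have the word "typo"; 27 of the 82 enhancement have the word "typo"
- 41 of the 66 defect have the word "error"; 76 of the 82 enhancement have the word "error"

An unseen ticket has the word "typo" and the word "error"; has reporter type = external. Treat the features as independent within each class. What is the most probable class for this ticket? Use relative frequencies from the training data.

defect

defect: (66/148) × (59/66) × (52/66) × (41/66) ≈ 0.195115
enhancement: (82/148) × (29/82) × (27/82) × (76/82) ≈ 0.0597979
Highest score → defect.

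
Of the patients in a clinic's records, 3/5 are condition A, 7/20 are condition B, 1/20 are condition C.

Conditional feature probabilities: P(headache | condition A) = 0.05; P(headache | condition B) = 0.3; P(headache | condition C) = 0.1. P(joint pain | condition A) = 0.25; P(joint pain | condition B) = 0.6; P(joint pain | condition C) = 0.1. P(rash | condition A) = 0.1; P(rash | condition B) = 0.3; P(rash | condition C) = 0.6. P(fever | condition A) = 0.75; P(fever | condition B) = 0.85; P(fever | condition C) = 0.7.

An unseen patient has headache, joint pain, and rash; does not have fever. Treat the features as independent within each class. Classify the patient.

condition A: 0.6 × 0.05 × 0.25 × 0.1 × (1−0.75) = 0.0001875
condition B: 0.35 × 0.3 × 0.6 × 0.3 × (1−0.85) = 0.002835
condition C: 0.05 × 0.1 × 0.1 × 0.6 × (1−0.7) = 0.00009
Highest score → condition B.

condition B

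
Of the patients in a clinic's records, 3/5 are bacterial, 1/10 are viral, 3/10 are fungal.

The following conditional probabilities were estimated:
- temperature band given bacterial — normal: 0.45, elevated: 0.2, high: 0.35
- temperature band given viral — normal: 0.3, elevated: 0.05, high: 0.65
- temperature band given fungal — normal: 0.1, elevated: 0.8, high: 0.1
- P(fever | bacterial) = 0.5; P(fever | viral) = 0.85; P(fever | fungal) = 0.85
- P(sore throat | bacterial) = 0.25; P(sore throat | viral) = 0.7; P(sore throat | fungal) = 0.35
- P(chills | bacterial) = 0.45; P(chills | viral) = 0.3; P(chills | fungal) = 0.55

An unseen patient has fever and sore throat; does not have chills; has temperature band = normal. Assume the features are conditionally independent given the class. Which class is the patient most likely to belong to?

bacterial: 0.6 × 0.45 × 0.5 × 0.25 × (1−0.45) = 0.0185625
viral: 0.1 × 0.3 × 0.85 × 0.7 × (1−0.3) = 0.012495
fungal: 0.3 × 0.1 × 0.85 × 0.35 × (1−0.55) = 0.00401625
Highest score → bacterial.

bacterial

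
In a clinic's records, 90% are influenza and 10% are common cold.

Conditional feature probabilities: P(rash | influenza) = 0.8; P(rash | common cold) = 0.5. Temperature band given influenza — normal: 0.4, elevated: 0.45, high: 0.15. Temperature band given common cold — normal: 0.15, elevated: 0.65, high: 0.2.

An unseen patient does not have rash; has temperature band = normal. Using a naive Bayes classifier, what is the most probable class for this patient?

influenza: 0.9 × (1−0.8) × 0.4 = 0.072
common cold: 0.1 × (1−0.5) × 0.15 = 0.0075
Highest score → influenza.

influenza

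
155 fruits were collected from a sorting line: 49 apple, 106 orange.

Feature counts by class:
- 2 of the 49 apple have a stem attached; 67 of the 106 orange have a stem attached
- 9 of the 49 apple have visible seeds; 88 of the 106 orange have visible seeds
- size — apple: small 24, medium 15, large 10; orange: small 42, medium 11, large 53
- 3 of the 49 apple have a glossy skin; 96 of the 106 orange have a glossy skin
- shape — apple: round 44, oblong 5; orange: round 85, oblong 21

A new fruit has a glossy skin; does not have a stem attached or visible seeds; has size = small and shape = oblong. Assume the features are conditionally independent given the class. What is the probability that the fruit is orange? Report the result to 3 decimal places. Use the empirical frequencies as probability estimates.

apple: (49/155) × (47/49) × (40/49) × (24/49) × (3/49) × (5/49) ≈ 0.000757433
orange: (106/155) × (39/106) × (18/106) × (42/106) × (96/106) × (21/106) ≈ 0.00303754
P(orange | x) = 0.00303754 / 0.003794973 ≈ 0.800

0.800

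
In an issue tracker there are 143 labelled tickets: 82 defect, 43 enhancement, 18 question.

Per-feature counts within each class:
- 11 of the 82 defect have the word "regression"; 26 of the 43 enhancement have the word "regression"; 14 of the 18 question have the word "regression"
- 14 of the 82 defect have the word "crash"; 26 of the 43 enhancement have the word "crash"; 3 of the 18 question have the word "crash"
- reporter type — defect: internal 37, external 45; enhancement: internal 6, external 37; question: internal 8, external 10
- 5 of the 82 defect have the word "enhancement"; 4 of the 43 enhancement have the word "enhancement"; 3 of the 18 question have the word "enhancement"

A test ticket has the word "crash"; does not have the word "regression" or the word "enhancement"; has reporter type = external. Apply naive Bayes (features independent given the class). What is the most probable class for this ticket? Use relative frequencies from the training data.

enhancement

defect: (82/143) × (71/82) × (14/82) × (45/82) × (77/82) ≈ 0.043683
enhancement: (43/143) × (17/43) × (26/43) × (37/43) × (39/43) ≈ 0.056098
question: (18/143) × (4/18) × (3/18) × (10/18) × (15/18) ≈ 0.00215834
Highest score → enhancement.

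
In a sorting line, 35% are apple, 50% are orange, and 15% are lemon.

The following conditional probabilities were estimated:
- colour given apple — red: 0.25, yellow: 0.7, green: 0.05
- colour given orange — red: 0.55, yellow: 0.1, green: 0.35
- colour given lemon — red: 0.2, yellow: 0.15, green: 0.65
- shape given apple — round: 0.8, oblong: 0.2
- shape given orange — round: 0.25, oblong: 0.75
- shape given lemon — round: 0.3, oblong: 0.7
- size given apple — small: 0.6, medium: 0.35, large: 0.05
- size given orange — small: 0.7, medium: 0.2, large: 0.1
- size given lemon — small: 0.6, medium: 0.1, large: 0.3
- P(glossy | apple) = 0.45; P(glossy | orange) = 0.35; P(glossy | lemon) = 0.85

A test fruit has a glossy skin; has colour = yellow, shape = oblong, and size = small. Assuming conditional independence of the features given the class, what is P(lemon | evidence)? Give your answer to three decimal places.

0.264

apple: 0.35 × 0.7 × 0.2 × 0.6 × 0.45 = 0.01323
orange: 0.5 × 0.1 × 0.75 × 0.7 × 0.35 = 0.0091875
lemon: 0.15 × 0.15 × 0.7 × 0.6 × 0.85 = 0.0080325
P(lemon | x) = 0.0080325 / 0.03045 ≈ 0.264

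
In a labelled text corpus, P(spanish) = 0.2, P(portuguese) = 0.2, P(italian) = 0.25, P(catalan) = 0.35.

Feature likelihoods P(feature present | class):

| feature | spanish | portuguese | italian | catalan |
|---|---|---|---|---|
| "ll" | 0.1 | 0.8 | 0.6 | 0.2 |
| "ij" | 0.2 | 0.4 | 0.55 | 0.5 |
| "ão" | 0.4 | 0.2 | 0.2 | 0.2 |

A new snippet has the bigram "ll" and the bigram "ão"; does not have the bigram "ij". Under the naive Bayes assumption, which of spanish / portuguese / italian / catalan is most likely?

portuguese

spanish: 0.2 × 0.1 × (1−0.2) × 0.4 = 0.0064
portuguese: 0.2 × 0.8 × (1−0.4) × 0.2 = 0.0192
italian: 0.25 × 0.6 × (1−0.55) × 0.2 = 0.0135
catalan: 0.35 × 0.2 × (1−0.5) × 0.2 = 0.007
Highest score → portuguese.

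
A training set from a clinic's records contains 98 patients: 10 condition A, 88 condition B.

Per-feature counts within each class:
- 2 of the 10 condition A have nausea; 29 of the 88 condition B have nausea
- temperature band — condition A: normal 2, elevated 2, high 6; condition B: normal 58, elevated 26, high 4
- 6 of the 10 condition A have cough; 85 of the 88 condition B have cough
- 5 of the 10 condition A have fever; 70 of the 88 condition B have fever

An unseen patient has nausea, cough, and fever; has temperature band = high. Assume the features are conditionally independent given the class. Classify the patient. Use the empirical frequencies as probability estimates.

condition B

condition A: (10/98) × (2/10) × (6/10) × (6/10) × (5/10) ≈ 0.00367347
condition B: (88/98) × (29/88) × (4/88) × (85/88) × (70/88) ≈ 0.0103348
Highest score → condition B.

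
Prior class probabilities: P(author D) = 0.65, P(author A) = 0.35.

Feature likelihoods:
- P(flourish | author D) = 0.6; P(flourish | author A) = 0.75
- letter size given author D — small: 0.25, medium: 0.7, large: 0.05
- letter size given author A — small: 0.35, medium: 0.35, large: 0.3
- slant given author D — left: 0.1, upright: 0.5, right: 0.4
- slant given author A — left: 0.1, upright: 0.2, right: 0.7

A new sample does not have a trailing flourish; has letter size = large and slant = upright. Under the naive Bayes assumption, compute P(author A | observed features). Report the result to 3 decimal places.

0.447

author D: 0.65 × (1−0.6) × 0.05 × 0.5 = 0.0065
author A: 0.35 × (1−0.75) × 0.3 × 0.2 = 0.00525
P(author A | x) = 0.00525 / 0.01175 ≈ 0.447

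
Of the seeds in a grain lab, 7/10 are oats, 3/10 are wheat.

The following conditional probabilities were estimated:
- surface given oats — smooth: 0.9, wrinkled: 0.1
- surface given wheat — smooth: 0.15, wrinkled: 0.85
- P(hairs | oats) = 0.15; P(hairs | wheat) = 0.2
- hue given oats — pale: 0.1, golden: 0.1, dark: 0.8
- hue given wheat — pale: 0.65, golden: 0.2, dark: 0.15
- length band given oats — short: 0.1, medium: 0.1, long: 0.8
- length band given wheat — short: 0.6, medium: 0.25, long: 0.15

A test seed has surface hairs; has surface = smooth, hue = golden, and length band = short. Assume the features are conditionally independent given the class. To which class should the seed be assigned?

oats: 0.7 × 0.9 × 0.15 × 0.1 × 0.1 = 0.000945
wheat: 0.3 × 0.15 × 0.2 × 0.2 × 0.6 = 0.00108
Highest score → wheat.

wheat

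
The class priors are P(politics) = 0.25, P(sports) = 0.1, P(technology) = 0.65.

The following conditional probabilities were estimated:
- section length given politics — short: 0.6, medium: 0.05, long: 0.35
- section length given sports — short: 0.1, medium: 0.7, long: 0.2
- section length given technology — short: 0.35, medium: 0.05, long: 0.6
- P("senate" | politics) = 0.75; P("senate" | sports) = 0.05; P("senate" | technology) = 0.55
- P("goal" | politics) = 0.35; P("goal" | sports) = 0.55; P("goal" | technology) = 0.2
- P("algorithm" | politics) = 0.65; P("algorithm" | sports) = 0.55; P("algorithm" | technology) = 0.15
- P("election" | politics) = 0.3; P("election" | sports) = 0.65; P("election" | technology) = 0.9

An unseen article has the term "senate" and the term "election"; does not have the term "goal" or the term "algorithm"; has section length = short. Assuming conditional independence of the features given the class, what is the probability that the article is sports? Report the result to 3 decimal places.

politics: 0.25 × 0.6 × 0.75 × (1−0.35) × (1−0.65) × 0.3 = 0.007678125
sports: 0.1 × 0.1 × 0.05 × (1−0.55) × (1−0.55) × 0.65 = 0.0000658125
technology: 0.65 × 0.35 × 0.55 × (1−0.2) × (1−0.15) × 0.9 = 0.0765765
P(sports | x) = 0.0000658125 / 0.0843204375 ≈ 0.001

0.001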